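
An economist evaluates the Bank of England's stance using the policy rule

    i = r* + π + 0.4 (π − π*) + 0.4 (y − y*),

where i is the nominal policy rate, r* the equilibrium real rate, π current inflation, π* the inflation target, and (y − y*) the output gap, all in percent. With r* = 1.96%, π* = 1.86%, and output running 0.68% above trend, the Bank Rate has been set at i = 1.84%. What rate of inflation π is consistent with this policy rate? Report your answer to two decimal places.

0.25%

Output 0.68% above potential → (y − y*) = 0.68.
Collecting π: i = r* + (1 + 0.4) π − 0.4 π* + 0.4 (y − y*)
1.4 π = 1.84 − 1.96 + 0.4 × 1.86 − 0.4 × 0.68 = 0.352
π = 0.352 / 1.4 = 0.25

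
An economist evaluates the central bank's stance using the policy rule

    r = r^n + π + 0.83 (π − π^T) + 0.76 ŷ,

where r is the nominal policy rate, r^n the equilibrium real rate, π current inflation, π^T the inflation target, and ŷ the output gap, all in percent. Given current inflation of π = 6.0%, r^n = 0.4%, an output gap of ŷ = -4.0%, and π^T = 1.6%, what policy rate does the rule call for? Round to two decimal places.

7.01%

r = 0.4 + 6.0 + 0.83 × (6.0 − 1.6) + 0.76 × (-4.0)
   = 0.4 + 6 + 3.652 − 3.04 = 7.01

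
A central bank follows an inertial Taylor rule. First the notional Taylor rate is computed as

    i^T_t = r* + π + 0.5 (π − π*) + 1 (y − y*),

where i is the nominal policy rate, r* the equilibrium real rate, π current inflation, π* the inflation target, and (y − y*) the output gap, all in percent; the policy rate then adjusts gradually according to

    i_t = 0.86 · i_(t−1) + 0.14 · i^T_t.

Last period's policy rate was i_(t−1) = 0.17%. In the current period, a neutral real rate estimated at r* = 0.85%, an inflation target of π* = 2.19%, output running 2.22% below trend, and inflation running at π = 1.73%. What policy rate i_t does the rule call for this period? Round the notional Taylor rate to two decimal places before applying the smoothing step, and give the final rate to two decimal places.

Output 2.22% below potential → (y − y*) = -2.22.
i^T_t = 0.85 + 1.73 + 0.5 × (1.73 − 2.19) + 1 × (-2.22)
   = 0.85 + 1.73 − 0.23 − 2.22 = 0.13
i_t = 0.86 × 0.17 + 0.14 × 0.13 = 0.1462 + 0.0182 = 0.16

0.16%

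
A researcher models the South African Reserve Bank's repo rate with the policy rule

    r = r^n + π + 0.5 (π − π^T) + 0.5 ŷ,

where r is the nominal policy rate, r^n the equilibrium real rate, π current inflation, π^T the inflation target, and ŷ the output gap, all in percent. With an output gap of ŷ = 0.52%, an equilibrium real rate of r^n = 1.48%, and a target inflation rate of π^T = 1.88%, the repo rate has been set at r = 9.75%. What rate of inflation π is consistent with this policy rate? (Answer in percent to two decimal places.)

Collecting π: r = r^n + (1 + 0.5) π − 0.5 π^T + 0.5 ŷ
1.5 π = 9.75 − 1.48 + 0.5 × 1.88 − 0.5 × 0.52 = 8.95
π = 8.95 / 1.5 = 5.97

5.97%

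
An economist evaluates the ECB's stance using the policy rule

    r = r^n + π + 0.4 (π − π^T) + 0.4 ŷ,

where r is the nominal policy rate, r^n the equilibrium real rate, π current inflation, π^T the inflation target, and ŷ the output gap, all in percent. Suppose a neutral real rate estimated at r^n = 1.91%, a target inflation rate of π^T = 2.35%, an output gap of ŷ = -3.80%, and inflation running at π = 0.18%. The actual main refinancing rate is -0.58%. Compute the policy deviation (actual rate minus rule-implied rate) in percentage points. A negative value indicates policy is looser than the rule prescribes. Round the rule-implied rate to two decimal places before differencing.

-0.28 pp

r = 1.91 + 0.18 + 0.4 × (0.18 − 2.35) + 0.4 × (-3.80)
   = 1.91 + 0.18 − 0.868 − 1.52 = -0.30
Deviation = -0.58 − (-0.30) = -0.28 pp.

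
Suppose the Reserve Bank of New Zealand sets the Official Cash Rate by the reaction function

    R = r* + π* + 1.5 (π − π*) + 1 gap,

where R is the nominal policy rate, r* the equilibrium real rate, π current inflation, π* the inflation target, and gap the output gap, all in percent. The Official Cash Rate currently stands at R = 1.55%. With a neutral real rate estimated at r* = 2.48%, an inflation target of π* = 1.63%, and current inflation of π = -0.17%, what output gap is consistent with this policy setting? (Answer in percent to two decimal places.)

0.14%

1 gap = 1.55 − 2.48 − 1.63 − 1.5 × ((-0.17) − 1.63) = 0.14
gap = 0.14 / 1 = 0.14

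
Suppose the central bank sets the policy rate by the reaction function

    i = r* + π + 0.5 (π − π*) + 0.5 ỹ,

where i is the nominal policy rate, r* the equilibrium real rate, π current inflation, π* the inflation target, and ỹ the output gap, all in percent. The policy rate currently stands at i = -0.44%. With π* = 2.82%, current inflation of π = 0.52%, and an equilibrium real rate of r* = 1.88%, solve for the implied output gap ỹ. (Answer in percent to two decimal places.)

0.5 ỹ = -0.44 − 1.88 − 0.52 − 0.5 × (0.52 − 2.82) = -1.69
ỹ = -1.69 / 0.5 = -3.38

-3.38%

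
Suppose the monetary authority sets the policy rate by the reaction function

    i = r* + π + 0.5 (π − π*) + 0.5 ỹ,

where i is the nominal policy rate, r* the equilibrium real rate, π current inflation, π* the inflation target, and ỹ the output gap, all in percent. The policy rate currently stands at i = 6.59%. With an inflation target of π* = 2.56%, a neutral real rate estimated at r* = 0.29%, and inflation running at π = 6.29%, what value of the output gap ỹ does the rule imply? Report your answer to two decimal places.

-3.71%

0.5 ỹ = 6.59 − 0.29 − 6.29 − 0.5 × (6.29 − 2.56) = -1.855
ỹ = -1.855 / 0.5 = -3.71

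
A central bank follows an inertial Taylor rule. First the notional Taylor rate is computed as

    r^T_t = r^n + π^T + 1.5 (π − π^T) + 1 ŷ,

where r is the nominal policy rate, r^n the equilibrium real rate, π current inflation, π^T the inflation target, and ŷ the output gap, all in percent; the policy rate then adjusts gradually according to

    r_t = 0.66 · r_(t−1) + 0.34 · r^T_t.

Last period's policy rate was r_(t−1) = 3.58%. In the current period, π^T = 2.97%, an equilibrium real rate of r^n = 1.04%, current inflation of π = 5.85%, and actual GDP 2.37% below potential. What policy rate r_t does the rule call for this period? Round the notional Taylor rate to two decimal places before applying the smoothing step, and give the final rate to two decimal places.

Output 2.37% below potential → ŷ = -2.37.
r^T_t = 1.04 + 2.97 + 1.5 × (5.85 − 2.97) + 1 × (-2.37)
   = 1.04 + 2.97 + 4.32 − 2.37 = 5.96
r_t = 0.66 × 3.58 + 0.34 × 5.96 = 2.3628 + 2.0264 = 4.39

4.39%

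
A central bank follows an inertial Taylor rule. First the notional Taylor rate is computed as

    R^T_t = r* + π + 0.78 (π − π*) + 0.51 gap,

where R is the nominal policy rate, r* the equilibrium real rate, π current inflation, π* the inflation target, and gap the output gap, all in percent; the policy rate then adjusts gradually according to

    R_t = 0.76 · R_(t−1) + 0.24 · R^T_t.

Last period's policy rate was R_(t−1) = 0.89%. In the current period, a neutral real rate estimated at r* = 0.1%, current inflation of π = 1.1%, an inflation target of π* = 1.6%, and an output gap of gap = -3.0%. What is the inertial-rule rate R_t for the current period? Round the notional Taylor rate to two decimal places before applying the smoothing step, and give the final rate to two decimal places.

R^T_t = 0.1 + 1.1 + 0.78 × (1.1 − 1.6) + 0.51 × (-3.0)
   = 0.1 + 1.1 − 0.39 − 1.53 = -0.72
R_t = 0.76 × 0.89 + 0.24 × (-0.72) = 0.6764 − 0.1728 = 0.50

0.50%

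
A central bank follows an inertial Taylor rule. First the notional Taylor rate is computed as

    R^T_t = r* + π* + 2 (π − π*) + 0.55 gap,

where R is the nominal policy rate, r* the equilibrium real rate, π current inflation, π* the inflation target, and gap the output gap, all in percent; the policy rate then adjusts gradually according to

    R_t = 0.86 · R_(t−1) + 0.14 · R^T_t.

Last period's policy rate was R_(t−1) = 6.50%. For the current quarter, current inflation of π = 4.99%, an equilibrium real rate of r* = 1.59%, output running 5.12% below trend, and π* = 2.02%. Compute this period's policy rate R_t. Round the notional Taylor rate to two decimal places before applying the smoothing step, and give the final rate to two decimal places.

Output 5.12% below potential → gap = -5.12.
R^T_t = 1.59 + 2.02 + 2 × (4.99 − 2.02) + 0.55 × (-5.12)
   = 1.59 + 2.02 + 5.94 − 2.816 = 6.73
R_t = 0.86 × 6.50 + 0.14 × 6.73 = 5.59 + 0.9422 = 6.53

6.53%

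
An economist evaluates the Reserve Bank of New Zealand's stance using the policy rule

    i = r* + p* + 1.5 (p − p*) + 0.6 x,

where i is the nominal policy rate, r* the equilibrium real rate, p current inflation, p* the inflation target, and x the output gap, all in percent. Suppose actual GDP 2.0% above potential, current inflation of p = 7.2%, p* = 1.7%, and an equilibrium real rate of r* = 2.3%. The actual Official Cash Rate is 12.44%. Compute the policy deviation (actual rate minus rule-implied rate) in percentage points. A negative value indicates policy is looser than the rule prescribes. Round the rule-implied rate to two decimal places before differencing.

-1.01 pp

Output 2.0% above potential → x = 2.0.
i = 2.3 + 1.7 + 1.5 × (7.2 − 1.7) + 0.6 × 2.0
   = 2.3 + 1.7 + 8.25 + 1.2 = 13.45
Deviation = 12.44 − 13.45 = -1.01 pp.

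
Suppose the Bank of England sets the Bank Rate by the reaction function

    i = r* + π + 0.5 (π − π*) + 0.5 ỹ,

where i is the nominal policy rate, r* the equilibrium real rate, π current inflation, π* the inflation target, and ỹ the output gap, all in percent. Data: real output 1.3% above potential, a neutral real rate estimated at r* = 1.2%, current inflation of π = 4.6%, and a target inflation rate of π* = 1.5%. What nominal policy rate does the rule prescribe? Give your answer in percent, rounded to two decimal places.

Output 1.3% above potential → ỹ = 1.3.
i = 1.2 + 4.6 + 0.5 × (4.6 − 1.5) + 0.5 × 1.3
   = 1.2 + 4.6 + 1.55 + 0.65 = 8.00

8.00%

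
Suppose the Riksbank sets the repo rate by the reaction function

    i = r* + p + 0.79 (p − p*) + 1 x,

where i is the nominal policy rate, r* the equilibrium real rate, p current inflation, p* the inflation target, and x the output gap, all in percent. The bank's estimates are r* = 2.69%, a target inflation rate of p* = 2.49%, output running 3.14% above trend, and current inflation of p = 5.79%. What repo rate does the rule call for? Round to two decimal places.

14.23%

Output 3.14% above potential → x = 3.14.
i = 2.69 + 5.79 + 0.79 × (5.79 − 2.49) + 1 × 3.14
   = 2.69 + 5.79 + 2.607 + 3.14 = 14.23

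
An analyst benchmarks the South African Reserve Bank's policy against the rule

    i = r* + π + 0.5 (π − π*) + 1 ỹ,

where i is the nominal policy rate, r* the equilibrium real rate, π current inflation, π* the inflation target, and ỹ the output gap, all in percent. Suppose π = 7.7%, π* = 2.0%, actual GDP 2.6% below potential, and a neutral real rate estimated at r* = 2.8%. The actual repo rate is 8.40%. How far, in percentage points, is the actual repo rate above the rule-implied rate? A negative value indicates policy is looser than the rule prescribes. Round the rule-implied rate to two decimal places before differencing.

Output 2.6% below potential → ỹ = -2.6.
i = 2.8 + 7.7 + 0.5 × (7.7 − 2.0) + 1 × (-2.6)
   = 2.8 + 7.7 + 2.85 − 2.6 = 10.75
Deviation = 8.40 − 10.75 = -2.35 pp.

-2.35 pp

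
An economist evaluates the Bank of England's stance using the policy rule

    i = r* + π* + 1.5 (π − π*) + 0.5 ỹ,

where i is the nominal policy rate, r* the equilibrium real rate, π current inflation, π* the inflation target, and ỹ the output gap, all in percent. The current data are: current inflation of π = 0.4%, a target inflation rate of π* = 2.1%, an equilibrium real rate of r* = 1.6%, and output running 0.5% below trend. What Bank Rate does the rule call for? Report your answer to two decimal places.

0.90%

Output 0.5% below potential → ỹ = -0.5.
i = 1.6 + 2.1 + 1.5 × (0.4 − 2.1) + 0.5 × (-0.5)
   = 1.6 + 2.1 − 2.55 − 0.25 = 0.90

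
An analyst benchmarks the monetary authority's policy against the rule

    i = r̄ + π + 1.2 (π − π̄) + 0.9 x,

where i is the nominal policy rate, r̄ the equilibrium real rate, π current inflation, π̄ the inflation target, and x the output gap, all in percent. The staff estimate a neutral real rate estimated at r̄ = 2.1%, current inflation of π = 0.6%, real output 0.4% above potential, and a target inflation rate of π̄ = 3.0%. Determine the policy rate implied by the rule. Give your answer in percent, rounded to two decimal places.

0.18%

Output 0.4% above potential → x = 0.4.
i = 2.1 + 0.6 + 1.2 × (0.6 − 3.0) + 0.9 × 0.4
   = 2.1 + 0.6 − 2.88 + 0.36 = 0.18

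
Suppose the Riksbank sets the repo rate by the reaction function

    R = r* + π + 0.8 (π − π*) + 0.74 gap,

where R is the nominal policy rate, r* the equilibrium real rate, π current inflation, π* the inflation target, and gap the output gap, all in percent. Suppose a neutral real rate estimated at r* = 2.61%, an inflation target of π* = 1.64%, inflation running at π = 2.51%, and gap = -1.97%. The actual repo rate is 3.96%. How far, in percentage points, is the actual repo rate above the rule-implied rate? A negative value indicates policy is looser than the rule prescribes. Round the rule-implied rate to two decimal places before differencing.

R = 2.61 + 2.51 + 0.8 × (2.51 − 1.64) + 0.74 × (-1.97)
   = 2.61 + 2.51 + 0.696 − 1.4578 = 4.36
Deviation = 3.96 − 4.36 = -0.40 pp.

-0.40 pp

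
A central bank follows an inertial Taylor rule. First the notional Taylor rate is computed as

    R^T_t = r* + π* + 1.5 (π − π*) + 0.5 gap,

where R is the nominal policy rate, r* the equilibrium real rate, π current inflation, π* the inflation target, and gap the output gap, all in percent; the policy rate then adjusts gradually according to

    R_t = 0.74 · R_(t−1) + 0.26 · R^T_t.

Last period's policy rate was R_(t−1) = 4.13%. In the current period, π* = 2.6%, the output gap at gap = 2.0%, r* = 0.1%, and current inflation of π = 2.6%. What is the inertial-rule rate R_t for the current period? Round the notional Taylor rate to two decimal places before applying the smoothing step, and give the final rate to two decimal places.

R^T_t = 0.1 + 2.6 + 1.5 × (2.6 − 2.6) + 0.5 × 2.0
   = 0.1 + 2.6 + 0 + 1 = 3.70
R_t = 0.74 × 4.13 + 0.26 × 3.70 = 3.0562 + 0.962 = 4.02

4.02%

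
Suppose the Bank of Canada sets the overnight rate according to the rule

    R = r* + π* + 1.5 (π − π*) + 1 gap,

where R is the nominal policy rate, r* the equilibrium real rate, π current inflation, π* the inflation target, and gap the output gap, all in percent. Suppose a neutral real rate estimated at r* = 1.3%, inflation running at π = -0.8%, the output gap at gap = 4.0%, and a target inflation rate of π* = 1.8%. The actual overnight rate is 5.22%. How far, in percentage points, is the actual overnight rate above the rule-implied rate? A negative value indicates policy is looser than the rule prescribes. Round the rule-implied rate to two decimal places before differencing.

R = 1.3 + 1.8 + 1.5 × (-0.8 − 1.8) + 1 × 4.0
   = 1.3 + 1.8 − 3.9 + 4 = 3.20
Deviation = 5.22 − 3.20 = 2.02 pp.

2.02 pp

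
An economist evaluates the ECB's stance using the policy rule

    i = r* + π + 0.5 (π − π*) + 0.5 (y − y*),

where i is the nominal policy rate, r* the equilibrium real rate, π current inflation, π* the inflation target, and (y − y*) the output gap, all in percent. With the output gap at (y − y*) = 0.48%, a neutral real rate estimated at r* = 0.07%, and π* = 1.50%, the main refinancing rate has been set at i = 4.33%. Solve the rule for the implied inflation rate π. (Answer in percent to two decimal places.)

3.18%

Collecting π: i = r* + (1 + 0.5) π − 0.5 π* + 0.5 (y − y*)
1.5 π = 4.33 − 0.07 + 0.5 × 1.50 − 0.5 × 0.48 = 4.77
π = 4.77 / 1.5 = 3.18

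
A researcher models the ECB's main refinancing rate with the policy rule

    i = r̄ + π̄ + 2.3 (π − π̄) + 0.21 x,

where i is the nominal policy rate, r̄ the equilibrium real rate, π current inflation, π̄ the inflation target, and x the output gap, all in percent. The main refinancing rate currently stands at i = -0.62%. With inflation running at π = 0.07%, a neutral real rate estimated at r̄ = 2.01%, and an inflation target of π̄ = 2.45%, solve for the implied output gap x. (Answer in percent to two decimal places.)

1.88%

0.21 x = -0.62 − 2.01 − 2.45 − 2.3 × (0.07 − 2.45) = 0.394
x = 0.394 / 0.21 = 1.88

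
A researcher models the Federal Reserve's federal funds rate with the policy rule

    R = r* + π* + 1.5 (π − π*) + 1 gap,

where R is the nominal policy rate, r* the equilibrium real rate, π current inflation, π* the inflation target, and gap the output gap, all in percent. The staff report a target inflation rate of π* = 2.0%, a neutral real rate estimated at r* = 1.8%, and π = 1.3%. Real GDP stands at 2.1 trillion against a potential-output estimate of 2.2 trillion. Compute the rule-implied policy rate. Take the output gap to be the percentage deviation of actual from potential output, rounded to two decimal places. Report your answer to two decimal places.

-1.80%

Output gap = 100 × (2.1 − 2.2) / 2.2 = -4.55%.
R = 1.80 + 2.00 + 1.5 × (1.30 − 2.00) + 1 × (-4.55)
   = 1.80 + 2 − 1.05 − 4.55 = -1.80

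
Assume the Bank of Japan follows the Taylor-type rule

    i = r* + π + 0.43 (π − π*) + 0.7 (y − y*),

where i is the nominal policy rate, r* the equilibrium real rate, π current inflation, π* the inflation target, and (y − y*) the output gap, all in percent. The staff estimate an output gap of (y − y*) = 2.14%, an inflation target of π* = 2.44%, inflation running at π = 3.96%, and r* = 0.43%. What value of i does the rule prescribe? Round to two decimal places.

6.54%

i = 0.43 + 3.96 + 0.43 × (3.96 − 2.44) + 0.7 × 2.14
   = 0.43 + 3.96 + 0.6536 + 1.498 = 6.54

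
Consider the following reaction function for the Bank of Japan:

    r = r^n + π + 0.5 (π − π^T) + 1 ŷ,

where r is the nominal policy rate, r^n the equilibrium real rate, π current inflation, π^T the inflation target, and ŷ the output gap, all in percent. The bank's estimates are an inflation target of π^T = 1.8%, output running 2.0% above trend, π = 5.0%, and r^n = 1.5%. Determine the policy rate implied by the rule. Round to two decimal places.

10.10%

Output 2.0% above potential → ŷ = 2.0.
r = 1.5 + 5.0 + 0.5 × (5.0 − 1.8) + 1 × 2.0
   = 1.5 + 5 + 1.6 + 2 = 10.10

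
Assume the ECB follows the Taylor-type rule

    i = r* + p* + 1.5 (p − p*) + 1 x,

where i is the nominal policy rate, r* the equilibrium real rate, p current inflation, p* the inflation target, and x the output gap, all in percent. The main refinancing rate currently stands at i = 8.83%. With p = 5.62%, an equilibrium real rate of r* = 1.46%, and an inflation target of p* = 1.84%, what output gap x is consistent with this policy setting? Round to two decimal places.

-0.14%

1 x = 8.83 − 1.46 − 1.84 − 1.5 × (5.62 − 1.84) = -0.14
x = -0.14 / 1 = -0.14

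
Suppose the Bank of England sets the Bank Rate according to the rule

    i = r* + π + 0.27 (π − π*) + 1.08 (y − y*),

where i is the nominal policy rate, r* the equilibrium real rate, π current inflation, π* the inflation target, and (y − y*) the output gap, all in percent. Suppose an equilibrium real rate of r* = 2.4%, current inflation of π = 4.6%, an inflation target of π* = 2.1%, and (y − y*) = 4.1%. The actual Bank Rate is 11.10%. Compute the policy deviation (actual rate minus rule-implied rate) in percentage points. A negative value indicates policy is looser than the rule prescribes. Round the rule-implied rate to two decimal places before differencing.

-1.00 pp

i = 2.4 + 4.6 + 0.27 × (4.6 − 2.1) + 1.08 × 4.1
   = 2.4 + 4.6 + 0.675 + 4.428 = 12.10
Deviation = 11.10 − 12.10 = -1.00 pp.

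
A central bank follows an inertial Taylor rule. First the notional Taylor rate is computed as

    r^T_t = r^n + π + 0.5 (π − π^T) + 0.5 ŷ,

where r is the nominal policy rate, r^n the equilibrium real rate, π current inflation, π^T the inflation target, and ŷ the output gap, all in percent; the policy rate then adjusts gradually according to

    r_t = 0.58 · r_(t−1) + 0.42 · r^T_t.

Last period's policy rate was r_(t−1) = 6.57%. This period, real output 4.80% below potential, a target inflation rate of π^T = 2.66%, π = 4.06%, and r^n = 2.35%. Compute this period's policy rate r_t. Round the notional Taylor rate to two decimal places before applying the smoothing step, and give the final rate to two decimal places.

5.79%

Output 4.80% below potential → ŷ = -4.80.
r^T_t = 2.35 + 4.06 + 0.5 × (4.06 − 2.66) + 0.5 × (-4.80)
   = 2.35 + 4.06 + 0.7 − 2.4 = 4.71
r_t = 0.58 × 6.57 + 0.42 × 4.71 = 3.8106 + 1.9782 = 5.79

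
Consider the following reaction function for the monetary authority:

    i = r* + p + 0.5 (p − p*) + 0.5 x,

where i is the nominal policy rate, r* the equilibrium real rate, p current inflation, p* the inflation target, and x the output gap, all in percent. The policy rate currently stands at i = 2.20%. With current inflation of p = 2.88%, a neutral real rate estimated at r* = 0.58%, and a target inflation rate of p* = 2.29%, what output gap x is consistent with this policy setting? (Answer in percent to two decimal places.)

-3.11%

0.5 x = 2.20 − 0.58 − 2.88 − 0.5 × (2.88 − 2.29) = -1.555
x = -1.555 / 0.5 = -3.11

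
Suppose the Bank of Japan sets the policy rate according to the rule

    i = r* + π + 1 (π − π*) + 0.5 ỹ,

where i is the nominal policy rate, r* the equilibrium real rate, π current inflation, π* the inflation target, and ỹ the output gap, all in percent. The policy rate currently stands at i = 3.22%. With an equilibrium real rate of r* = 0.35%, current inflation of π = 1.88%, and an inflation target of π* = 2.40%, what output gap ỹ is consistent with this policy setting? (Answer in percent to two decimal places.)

0.5 ỹ = 3.22 − 0.35 − 1.88 − 1 × (1.88 − 2.40) = 1.51
ỹ = 1.51 / 0.5 = 3.02

3.02%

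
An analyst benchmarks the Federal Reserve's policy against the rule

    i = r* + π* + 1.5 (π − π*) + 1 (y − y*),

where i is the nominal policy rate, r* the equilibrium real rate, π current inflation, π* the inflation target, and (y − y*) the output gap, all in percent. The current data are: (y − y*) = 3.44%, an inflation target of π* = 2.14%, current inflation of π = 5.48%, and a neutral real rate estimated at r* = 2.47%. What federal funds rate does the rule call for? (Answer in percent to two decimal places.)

13.06%

i = 2.47 + 2.14 + 1.5 × (5.48 − 2.14) + 1 × 3.44
   = 2.47 + 2.14 + 5.01 + 3.44 = 13.06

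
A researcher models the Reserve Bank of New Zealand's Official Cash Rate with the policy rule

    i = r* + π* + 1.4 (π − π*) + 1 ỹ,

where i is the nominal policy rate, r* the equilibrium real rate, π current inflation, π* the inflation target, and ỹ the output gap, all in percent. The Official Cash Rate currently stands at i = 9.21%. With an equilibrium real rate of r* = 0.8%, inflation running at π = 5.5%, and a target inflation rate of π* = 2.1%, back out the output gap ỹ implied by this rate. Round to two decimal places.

1 ỹ = 9.21 − 0.8 − 2.1 − 1.4 × (5.5 − 2.1) = 1.55
ỹ = 1.55 / 1 = 1.55

1.55%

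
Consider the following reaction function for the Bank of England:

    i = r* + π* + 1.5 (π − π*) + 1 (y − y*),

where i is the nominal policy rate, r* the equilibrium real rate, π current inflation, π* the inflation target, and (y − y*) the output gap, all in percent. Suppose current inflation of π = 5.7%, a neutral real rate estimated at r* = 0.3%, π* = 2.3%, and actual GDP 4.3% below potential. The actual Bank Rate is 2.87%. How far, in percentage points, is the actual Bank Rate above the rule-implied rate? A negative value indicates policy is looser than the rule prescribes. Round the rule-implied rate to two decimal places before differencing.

-0.53 pp

Output 4.3% below potential → (y − y*) = -4.3.
i = 0.3 + 2.3 + 1.5 × (5.7 − 2.3) + 1 × (-4.3)
   = 0.3 + 2.3 + 5.1 − 4.3 = 3.40
Deviation = 2.87 − 3.40 = -0.53 pp.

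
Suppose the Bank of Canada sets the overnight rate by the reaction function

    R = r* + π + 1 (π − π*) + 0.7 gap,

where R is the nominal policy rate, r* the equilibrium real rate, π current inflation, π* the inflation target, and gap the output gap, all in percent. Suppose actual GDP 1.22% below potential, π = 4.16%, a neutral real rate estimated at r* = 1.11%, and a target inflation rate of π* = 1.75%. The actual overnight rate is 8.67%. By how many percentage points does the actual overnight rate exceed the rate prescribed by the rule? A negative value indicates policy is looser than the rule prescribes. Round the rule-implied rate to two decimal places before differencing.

1.84 pp

Output 1.22% below potential → gap = -1.22.
R = 1.11 + 4.16 + 1 × (4.16 − 1.75) + 0.7 × (-1.22)
   = 1.11 + 4.16 + 2.41 − 0.854 = 6.83
Deviation = 8.67 − 6.83 = 1.84 pp.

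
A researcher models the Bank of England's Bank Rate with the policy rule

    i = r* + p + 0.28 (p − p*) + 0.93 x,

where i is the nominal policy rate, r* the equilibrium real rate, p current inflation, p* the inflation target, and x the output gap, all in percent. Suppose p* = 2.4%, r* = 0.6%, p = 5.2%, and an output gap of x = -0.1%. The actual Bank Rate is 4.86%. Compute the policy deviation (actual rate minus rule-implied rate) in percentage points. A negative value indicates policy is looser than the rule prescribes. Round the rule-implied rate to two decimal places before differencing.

-1.63 pp

i = 0.6 + 5.2 + 0.28 × (5.2 − 2.4) + 0.93 × (-0.1)
   = 0.6 + 5.2 + 0.784 − 0.093 = 6.49
Deviation = 4.86 − 6.49 = -1.63 pp.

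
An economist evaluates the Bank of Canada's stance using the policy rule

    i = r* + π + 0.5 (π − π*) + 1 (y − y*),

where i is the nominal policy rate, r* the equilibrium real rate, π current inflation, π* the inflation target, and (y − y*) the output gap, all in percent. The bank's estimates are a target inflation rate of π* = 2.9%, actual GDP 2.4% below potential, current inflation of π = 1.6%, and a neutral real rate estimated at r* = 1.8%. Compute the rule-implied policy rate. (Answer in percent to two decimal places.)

0.35%

Output 2.4% below potential → (y − y*) = -2.4.
i = 1.8 + 1.6 + 0.5 × (1.6 − 2.9) + 1 × (-2.4)
   = 1.8 + 1.6 − 0.65 − 2.4 = 0.35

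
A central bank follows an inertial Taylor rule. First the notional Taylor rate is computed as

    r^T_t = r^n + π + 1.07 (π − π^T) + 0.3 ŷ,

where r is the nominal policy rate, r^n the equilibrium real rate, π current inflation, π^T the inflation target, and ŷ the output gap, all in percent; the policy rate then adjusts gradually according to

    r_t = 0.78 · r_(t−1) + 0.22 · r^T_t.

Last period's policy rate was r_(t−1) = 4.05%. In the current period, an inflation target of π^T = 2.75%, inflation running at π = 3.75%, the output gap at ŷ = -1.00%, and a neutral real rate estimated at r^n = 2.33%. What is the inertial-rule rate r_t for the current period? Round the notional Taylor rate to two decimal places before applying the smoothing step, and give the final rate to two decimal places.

4.67%

r^T_t = 2.33 + 3.75 + 1.07 × (3.75 − 2.75) + 0.3 × (-1.00)
   = 2.33 + 3.75 + 1.07 − 0.3 = 6.85
r_t = 0.78 × 4.05 + 0.22 × 6.85 = 3.159 + 1.507 = 4.67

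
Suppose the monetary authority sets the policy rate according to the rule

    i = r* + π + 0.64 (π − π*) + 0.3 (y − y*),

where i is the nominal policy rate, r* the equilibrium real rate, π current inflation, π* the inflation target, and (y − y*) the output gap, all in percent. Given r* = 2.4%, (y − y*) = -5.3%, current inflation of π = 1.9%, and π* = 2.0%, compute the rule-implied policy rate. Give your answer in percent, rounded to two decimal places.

2.65%

i = 2.4 + 1.9 + 0.64 × (1.9 − 2.0) + 0.3 × (-5.3)
   = 2.4 + 1.9 − 0.064 − 1.59 = 2.65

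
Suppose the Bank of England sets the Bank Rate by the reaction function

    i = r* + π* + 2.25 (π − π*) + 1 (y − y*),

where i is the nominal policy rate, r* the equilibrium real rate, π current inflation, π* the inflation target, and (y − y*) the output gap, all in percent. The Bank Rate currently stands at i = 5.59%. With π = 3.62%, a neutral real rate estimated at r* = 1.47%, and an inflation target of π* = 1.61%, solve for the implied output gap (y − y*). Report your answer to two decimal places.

-2.01%

1 (y − y*) = 5.59 − 1.47 − 1.61 − 2.25 × (3.62 − 1.61) = -2.0125
(y − y*) = -2.0125 / 1 = -2.01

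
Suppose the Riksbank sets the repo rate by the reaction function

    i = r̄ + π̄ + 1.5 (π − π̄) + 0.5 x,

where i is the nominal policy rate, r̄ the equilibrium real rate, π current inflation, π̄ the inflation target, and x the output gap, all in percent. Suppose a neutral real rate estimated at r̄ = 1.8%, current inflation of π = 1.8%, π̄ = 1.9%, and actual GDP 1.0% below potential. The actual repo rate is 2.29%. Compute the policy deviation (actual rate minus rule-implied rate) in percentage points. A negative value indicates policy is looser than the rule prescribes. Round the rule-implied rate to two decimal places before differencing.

-0.76 pp

Output 1.0% below potential → x = -1.0.
i = 1.8 + 1.9 + 1.5 × (1.8 − 1.9) + 0.5 × (-1.0)
   = 1.8 + 1.9 − 0.15 − 0.5 = 3.05
Deviation = 2.29 − 3.05 = -0.76 pp.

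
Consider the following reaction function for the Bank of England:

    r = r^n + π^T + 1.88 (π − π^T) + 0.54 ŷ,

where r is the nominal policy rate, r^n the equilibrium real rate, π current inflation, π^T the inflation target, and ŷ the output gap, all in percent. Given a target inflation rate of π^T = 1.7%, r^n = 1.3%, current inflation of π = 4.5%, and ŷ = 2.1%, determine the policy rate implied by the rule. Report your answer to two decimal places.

r = 1.3 + 1.7 + 1.88 × (4.5 − 1.7) + 0.54 × 2.1
   = 1.3 + 1.7 + 5.264 + 1.134 = 9.40

9.40%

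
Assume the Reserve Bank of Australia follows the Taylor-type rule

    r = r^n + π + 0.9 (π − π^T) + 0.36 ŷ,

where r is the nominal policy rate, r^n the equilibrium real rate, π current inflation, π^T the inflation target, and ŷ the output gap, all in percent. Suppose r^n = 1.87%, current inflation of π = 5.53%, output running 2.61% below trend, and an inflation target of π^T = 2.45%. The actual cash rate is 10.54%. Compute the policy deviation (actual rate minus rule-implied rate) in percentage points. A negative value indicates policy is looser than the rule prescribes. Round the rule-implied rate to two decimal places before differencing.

Output 2.61% below potential → ŷ = -2.61.
r = 1.87 + 5.53 + 0.9 × (5.53 − 2.45) + 0.36 × (-2.61)
   = 1.87 + 5.53 + 2.772 − 0.9396 = 9.23
Deviation = 10.54 − 9.23 = 1.31 pp.

1.31 pp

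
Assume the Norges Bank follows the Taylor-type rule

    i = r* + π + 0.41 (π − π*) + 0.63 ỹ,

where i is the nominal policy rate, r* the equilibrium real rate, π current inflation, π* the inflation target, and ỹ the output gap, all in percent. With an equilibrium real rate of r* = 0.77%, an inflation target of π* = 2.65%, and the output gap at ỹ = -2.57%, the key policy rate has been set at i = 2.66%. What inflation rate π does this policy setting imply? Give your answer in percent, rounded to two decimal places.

Collecting π: i = r* + (1 + 0.41) π − 0.41 π* + 0.63 ỹ
1.41 π = 2.66 − 0.77 + 0.41 × 2.65 − 0.63 × (-2.57) = 4.5956
π = 4.5956 / 1.41 = 3.26

3.26%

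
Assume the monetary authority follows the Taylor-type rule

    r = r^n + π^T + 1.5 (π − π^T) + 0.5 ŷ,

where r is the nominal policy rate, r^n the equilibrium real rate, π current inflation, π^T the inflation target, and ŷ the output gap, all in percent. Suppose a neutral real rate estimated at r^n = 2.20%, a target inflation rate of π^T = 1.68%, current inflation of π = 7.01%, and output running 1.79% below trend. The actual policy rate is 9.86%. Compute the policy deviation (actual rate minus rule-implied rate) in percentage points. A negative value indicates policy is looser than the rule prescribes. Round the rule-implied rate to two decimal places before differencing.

Output 1.79% below potential → ŷ = -1.79.
r = 2.20 + 1.68 + 1.5 × (7.01 − 1.68) + 0.5 × (-1.79)
   = 2.20 + 1.68 + 7.995 − 0.895 = 10.98
Deviation = 9.86 − 10.98 = -1.12 pp.

-1.12 pp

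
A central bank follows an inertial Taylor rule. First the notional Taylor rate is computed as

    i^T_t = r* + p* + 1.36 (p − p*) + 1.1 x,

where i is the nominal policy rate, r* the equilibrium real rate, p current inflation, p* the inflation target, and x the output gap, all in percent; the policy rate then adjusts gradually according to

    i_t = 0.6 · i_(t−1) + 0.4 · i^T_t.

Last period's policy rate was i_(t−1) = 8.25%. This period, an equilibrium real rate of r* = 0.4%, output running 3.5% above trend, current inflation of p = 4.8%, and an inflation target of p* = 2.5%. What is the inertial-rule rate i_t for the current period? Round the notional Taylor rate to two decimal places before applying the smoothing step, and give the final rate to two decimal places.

8.90%

Output 3.5% above potential → x = 3.5.
i^T_t = 0.4 + 2.5 + 1.36 × (4.8 − 2.5) + 1.1 × 3.5
   = 0.4 + 2.5 + 3.128 + 3.85 = 9.88
i_t = 0.6 × 8.25 + 0.4 × 9.88 = 4.95 + 3.952 = 8.90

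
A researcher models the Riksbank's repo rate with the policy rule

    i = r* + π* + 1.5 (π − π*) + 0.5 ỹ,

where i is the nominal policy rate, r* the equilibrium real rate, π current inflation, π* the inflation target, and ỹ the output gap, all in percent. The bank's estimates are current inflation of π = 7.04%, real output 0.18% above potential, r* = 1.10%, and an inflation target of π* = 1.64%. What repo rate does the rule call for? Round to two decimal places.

10.93%

Output 0.18% above potential → ỹ = 0.18.
i = 1.10 + 1.64 + 1.5 × (7.04 − 1.64) + 0.5 × 0.18
   = 1.10 + 1.64 + 8.1 + 0.09 = 10.93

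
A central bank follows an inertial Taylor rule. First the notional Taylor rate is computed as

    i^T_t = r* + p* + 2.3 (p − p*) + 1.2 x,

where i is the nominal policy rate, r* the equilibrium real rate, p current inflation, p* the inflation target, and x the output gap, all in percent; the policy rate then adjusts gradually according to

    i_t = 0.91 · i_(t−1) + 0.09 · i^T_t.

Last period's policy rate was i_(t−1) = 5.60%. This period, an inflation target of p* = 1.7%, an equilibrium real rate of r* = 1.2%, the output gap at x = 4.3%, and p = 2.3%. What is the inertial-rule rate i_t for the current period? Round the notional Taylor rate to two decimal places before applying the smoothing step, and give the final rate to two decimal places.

5.95%

i^T_t = 1.2 + 1.7 + 2.3 × (2.3 − 1.7) + 1.2 × 4.3
   = 1.2 + 1.7 + 1.38 + 5.16 = 9.44
i_t = 0.91 × 5.60 + 0.09 × 9.44 = 5.096 + 0.8496 = 5.95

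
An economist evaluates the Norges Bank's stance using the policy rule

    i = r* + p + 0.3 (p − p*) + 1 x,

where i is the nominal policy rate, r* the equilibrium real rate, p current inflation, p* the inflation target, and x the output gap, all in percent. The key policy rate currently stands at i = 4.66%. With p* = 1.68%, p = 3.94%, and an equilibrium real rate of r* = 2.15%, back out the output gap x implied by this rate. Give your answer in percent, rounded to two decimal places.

1 x = 4.66 − 2.15 − 3.94 − 0.3 × (3.94 − 1.68) = -2.108
x = -2.108 / 1 = -2.11

-2.11%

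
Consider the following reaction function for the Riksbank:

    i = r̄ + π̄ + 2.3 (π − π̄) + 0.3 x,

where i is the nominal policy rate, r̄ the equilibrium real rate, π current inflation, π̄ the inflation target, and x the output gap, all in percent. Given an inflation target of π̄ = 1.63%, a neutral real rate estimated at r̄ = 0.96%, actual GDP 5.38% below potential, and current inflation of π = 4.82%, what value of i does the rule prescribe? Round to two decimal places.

8.31%

Output 5.38% below potential → x = -5.38.
i = 0.96 + 1.63 + 2.3 × (4.82 − 1.63) + 0.3 × (-5.38)
   = 0.96 + 1.63 + 7.337 − 1.614 = 8.31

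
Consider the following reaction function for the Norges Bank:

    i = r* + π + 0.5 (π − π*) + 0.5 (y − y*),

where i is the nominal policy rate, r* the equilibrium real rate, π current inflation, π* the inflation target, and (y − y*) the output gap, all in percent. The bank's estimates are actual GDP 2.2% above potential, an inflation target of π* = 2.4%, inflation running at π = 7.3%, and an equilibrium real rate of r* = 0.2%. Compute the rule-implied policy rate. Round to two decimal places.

Output 2.2% above potential → (y − y*) = 2.2.
i = 0.2 + 7.3 + 0.5 × (7.3 − 2.4) + 0.5 × 2.2
   = 0.2 + 7.3 + 2.45 + 1.1 = 11.05

11.05%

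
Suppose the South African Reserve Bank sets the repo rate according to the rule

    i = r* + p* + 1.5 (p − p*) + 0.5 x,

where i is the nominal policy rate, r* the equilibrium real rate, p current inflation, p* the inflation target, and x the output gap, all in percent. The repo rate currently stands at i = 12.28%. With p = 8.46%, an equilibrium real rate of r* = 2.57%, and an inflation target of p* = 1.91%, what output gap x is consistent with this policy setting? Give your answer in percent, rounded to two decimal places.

0.5 x = 12.28 − 2.57 − 1.91 − 1.5 × (8.46 − 1.91) = -2.025
x = -2.025 / 0.5 = -4.05

-4.05%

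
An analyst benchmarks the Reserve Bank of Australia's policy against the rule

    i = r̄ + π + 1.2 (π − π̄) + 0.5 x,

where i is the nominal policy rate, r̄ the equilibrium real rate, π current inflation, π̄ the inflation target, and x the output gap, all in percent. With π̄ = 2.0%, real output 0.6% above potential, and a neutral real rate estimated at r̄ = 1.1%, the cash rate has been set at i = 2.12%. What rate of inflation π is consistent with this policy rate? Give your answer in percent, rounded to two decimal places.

1.42%

Output 0.6% above potential → x = 0.6.
Collecting π: i = r̄ + (1 + 1.2) π − 1.2 π̄ + 0.5 x
2.2 π = 2.12 − 1.1 + 1.2 × 2.0 − 0.5 × 0.6 = 3.12
π = 3.12 / 2.2 = 1.42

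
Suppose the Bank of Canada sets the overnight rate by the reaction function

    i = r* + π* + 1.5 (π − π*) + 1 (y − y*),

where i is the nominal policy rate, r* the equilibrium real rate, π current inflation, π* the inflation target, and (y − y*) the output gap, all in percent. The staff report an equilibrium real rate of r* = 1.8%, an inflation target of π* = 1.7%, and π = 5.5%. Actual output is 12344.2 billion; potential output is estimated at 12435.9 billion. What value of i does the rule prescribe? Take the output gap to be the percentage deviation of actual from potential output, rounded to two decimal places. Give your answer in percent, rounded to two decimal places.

Output gap = 100 × (12344.2 − 12435.9) / 12435.9 = -0.74%.
i = 1.80 + 1.70 + 1.5 × (5.50 − 1.70) + 1 × (-0.74)
   = 1.80 + 1.7 + 5.7 − 0.74 = 8.46

8.46%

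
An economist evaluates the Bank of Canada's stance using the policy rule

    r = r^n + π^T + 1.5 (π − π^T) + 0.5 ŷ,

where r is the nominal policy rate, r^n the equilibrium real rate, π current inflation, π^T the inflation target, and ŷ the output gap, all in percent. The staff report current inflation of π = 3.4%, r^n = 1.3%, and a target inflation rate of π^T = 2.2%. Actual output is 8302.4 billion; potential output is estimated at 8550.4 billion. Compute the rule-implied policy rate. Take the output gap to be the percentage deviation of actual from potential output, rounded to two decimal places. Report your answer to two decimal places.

Output gap = 100 × (8302.4 − 8550.4) / 8550.4 = -2.90%.
r = 1.30 + 2.20 + 1.5 × (3.40 − 2.20) + 0.5 × (-2.90)
   = 1.30 + 2.2 + 1.8 − 1.45 = 3.85

3.85%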